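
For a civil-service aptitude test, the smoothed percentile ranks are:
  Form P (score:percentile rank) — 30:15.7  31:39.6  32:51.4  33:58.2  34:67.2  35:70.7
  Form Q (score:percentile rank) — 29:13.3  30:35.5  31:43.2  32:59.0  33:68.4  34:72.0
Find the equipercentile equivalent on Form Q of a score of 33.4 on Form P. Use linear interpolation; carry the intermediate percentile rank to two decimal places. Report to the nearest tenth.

32.3

PR of 33.4 on Form P: 58.2 + (33.4 − 33)/(34 − 33) × (67.2 − 58.2) = 61.80
On Form Q, PR 61.80 falls between score 32 (PR 59.0) and 33 (PR 68.4).
Interpolate: 32 + (61.80 − 59.0)/(68.4 − 59.0) × (33 − 32) = 32.3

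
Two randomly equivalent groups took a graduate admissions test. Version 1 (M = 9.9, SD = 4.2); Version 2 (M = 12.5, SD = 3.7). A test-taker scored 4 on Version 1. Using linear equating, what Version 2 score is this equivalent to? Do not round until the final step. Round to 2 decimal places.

7.30

Linear equating: y = (SD_Y/SD_X)(x − M_X) + M_Y
y = (3.7/4.2)(4 − 9.9) + 12.5
y = 0.880952 × -5.9 + 12.5 = -5.1976 + 12.5 = 7.30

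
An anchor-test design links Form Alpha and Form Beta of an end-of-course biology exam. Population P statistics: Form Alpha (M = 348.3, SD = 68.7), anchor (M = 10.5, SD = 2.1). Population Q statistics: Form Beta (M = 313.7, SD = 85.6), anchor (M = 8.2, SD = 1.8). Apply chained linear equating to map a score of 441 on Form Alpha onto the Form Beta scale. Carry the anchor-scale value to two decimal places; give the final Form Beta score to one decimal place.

557.7

Form Alpha → anchor (Population P): v = (2.1/68.7)(441 − 348.3) + 10.5 = 13.33
anchor → Form Beta (Population Q): y = (85.6/1.8)(13.33 − 8.2) + 313.7 = 557.7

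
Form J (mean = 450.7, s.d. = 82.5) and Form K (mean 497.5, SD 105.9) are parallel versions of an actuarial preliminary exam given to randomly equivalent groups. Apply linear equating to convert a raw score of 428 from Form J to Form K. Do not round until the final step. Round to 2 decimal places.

Linear equating: y = (SD_Y/SD_X)(x − M_X) + M_Y
y = (105.9/82.5)(428 − 450.7) + 497.5
y = 1.283636 × -22.7 + 497.5 = -29.1385 + 497.5 = 468.36

468.36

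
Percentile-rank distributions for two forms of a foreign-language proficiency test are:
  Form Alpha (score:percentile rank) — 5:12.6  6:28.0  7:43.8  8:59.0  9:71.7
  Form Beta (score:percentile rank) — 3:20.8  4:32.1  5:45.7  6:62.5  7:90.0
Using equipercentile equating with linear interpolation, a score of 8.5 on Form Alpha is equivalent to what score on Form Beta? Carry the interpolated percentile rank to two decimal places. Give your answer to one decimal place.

6.1

PR of 8.5 on Form Alpha: 59.0 + (8.5 − 8)/(9 − 8) × (71.7 − 59.0) = 65.35
On Form Beta, PR 65.35 falls between score 6 (PR 62.5) and 7 (PR 90.0).
Interpolate: 6 + (65.35 − 62.5)/(90.0 − 62.5) × (7 − 6) = 6.1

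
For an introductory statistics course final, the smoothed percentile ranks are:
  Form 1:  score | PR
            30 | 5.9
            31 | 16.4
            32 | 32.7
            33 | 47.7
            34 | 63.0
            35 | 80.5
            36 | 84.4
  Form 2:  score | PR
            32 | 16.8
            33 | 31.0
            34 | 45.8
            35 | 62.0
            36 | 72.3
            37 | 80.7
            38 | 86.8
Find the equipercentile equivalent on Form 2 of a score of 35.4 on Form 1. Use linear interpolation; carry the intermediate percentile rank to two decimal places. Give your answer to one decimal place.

PR of 35.4 on Form 1: 80.5 + (35.4 − 35)/(36 − 35) × (84.4 − 80.5) = 82.06
On Form 2, PR 82.06 falls between score 37 (PR 80.7) and 38 (PR 86.8).
Interpolate: 37 + (82.06 − 80.7)/(86.8 − 80.7) × (38 − 37) = 37.2

37.2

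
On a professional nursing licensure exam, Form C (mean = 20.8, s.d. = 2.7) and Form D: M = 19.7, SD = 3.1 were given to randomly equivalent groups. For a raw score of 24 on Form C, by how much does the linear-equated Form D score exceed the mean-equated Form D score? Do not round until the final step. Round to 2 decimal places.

0.47

Mean-equated: 24 + (19.7 − 20.8) = 22.90
Linear-equated: (3.1/2.7)(24 − 20.8) + 19.7 = 23.374
Difference = 23.374 − 22.90 = 0.47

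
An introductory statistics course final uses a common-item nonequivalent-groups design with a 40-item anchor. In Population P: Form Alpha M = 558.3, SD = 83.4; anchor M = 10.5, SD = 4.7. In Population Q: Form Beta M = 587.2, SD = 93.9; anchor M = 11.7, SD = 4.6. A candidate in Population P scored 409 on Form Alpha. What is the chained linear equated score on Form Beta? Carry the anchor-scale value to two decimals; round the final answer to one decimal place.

Form Alpha → anchor (Population P): v = (4.7/83.4)(409 − 558.3) + 10.5 = 2.09
anchor → Form Beta (Population Q): y = (93.9/4.6)(2.09 − 11.7) + 587.2 = 391.0

391.0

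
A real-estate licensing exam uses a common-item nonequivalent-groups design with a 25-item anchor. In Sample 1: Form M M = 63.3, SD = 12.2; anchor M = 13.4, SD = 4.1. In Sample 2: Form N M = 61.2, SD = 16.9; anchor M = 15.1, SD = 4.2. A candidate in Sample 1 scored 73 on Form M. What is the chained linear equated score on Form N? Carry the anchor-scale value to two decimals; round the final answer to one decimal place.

Form M → anchor (Sample 1): v = (4.1/12.2)(73 − 63.3) + 13.4 = 16.66
anchor → Form N (Sample 2): y = (16.9/4.2)(16.66 − 15.1) + 61.2 = 67.5

67.5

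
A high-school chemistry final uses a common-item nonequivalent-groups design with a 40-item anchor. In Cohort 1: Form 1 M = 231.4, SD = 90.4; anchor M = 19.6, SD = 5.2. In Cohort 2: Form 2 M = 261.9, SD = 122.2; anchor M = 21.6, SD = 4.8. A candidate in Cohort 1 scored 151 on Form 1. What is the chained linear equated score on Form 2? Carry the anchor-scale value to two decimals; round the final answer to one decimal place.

Form 1 → anchor (Cohort 1): v = (5.2/90.4)(151 − 231.4) + 19.6 = 14.98
anchor → Form 2 (Cohort 2): y = (122.2/4.8)(14.98 − 21.6) + 261.9 = 93.4

93.4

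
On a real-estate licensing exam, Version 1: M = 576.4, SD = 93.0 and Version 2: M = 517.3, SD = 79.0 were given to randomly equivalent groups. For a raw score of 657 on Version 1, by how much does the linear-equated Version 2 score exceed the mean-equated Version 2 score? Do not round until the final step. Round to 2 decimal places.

Mean-equated: 657 + (517.3 − 576.4) = 597.90
Linear-equated: (79.0/93.0)(657 − 576.4) + 517.3 = 585.767
Difference = 585.767 − 597.90 = -12.13

-12.13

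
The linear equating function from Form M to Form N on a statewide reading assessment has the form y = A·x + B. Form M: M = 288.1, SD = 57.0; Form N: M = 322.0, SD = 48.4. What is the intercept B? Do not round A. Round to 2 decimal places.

A = SD_Y / SD_X = 48.4 / 57.0 = 0.849123
B = M_Y − A·M_X = 322.0 − 0.849123 × 288.1 = 77.37

77.37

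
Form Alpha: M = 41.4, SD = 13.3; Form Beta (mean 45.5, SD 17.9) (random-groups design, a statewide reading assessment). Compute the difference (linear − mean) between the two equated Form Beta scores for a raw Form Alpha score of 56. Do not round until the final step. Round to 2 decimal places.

5.05

Mean-equated: 56 + (45.5 − 41.4) = 60.10
Linear-equated: (17.9/13.3)(56 − 41.4) + 45.5 = 65.150
Difference = 65.150 − 60.10 = 5.05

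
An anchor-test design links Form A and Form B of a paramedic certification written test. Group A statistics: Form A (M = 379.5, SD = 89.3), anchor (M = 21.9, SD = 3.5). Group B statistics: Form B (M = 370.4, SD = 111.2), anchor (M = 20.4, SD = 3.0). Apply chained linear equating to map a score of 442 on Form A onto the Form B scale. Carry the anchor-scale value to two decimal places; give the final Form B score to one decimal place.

516.8

Form A → anchor (Group A): v = (3.5/89.3)(442 − 379.5) + 21.9 = 24.35
anchor → Form B (Group B): y = (111.2/3.0)(24.35 − 20.4) + 370.4 = 516.8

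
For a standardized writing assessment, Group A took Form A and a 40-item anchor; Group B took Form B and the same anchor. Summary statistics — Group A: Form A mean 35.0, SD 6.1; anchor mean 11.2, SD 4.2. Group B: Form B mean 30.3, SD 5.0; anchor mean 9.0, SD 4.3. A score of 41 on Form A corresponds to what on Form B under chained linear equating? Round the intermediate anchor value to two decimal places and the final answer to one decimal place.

37.7

Form A → anchor (Group A): v = (4.2/6.1)(41 − 35.0) + 11.2 = 15.33
anchor → Form B (Group B): y = (5.0/4.3)(15.33 − 9.0) + 30.3 = 37.7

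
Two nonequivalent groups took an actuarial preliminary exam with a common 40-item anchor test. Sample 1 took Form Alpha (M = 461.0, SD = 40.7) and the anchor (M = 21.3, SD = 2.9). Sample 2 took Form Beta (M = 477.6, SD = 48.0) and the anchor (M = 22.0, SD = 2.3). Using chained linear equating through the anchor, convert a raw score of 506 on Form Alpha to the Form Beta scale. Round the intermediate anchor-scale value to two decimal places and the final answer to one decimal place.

530.0

Form Alpha → anchor (Sample 1): v = (2.9/40.7)(506 − 461.0) + 21.3 = 24.51
anchor → Form Beta (Sample 2): y = (48.0/2.3)(24.51 − 22.0) + 477.6 = 530.0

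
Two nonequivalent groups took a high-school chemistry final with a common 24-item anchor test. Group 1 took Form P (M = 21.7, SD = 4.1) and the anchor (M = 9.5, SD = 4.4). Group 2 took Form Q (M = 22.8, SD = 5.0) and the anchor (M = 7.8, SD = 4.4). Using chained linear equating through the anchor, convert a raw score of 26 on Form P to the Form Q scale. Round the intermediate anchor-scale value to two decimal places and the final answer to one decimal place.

30.0

Form P → anchor (Group 1): v = (4.4/4.1)(26 − 21.7) + 9.5 = 14.11
anchor → Form Q (Group 2): y = (5.0/4.4)(14.11 − 7.8) + 22.8 = 30.0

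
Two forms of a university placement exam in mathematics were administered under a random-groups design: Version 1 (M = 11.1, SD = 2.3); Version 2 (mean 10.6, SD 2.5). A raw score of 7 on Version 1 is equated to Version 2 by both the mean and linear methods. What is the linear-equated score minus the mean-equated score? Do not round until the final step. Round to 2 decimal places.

Mean-equated: 7 + (10.6 − 11.1) = 6.50
Linear-equated: (2.5/2.3)(7 − 11.1) + 10.6 = 6.143
Difference = 6.143 − 6.50 = -0.36

-0.36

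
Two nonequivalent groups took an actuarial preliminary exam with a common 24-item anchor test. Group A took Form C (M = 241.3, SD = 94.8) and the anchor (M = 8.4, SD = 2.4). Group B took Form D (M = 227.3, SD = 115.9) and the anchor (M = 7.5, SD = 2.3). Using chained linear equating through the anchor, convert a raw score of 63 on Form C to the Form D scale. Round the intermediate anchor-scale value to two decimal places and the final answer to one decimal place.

45.4

Form C → anchor (Group A): v = (2.4/94.8)(63 − 241.3) + 8.4 = 3.89
anchor → Form D (Group B): y = (115.9/2.3)(3.89 − 7.5) + 227.3 = 45.4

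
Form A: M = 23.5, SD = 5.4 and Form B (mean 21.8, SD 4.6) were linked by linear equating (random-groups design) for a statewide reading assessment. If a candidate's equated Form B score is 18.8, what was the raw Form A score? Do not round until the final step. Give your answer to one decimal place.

20.0

Invert y = (SD_Y/SD_X)(x − M_X) + M_Y:
x = (SD_X/SD_Y)(y − M_Y) + M_X = (5.4/4.6)(18.8 − 21.8) + 23.5
x = 1.173913 × -3.000 + 23.5 = 20.0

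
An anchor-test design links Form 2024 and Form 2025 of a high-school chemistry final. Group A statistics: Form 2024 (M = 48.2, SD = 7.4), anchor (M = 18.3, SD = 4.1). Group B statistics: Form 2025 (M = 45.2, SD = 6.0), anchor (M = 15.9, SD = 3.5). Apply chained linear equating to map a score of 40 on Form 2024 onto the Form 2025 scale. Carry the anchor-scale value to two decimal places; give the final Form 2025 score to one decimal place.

41.5

Form 2024 → anchor (Group A): v = (4.1/7.4)(40 − 48.2) + 18.3 = 13.76
anchor → Form 2025 (Group B): y = (6.0/3.5)(13.76 − 15.9) + 45.2 = 41.5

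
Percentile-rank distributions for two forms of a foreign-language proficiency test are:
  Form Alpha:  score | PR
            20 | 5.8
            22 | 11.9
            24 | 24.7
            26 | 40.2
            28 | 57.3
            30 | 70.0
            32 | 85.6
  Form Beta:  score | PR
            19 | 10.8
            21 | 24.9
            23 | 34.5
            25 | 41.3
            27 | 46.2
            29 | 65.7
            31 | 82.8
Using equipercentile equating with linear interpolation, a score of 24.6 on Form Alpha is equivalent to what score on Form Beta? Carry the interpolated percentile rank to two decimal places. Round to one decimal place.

PR of 24.6 on Form Alpha: 24.7 + (24.6 − 24)/(26 − 24) × (40.2 − 24.7) = 29.35
On Form Beta, PR 29.35 falls between score 21 (PR 24.9) and 23 (PR 34.5).
Interpolate: 21 + (29.35 − 24.9)/(34.5 − 24.9) × (23 − 21) = 21.9

21.9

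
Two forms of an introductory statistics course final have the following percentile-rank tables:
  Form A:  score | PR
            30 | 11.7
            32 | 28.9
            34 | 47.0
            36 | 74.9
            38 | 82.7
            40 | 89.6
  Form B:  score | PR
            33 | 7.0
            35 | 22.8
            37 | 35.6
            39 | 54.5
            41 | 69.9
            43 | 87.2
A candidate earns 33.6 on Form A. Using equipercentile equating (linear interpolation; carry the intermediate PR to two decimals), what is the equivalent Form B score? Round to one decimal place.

PR of 33.6 on Form A: 28.9 + (33.6 − 32)/(34 − 32) × (47.0 − 28.9) = 43.38
On Form B, PR 43.38 falls between score 37 (PR 35.6) and 39 (PR 54.5).
Interpolate: 37 + (43.38 − 35.6)/(54.5 − 35.6) × (39 − 37) = 37.8

37.8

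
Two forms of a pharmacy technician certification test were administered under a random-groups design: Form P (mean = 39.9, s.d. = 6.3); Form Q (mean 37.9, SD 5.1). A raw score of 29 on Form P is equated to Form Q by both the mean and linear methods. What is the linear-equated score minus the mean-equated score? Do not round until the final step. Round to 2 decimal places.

2.08

Mean-equated: 29 + (37.9 − 39.9) = 27.00
Linear-equated: (5.1/6.3)(29 − 39.9) + 37.9 = 29.076
Difference = 29.076 − 27.00 = 2.08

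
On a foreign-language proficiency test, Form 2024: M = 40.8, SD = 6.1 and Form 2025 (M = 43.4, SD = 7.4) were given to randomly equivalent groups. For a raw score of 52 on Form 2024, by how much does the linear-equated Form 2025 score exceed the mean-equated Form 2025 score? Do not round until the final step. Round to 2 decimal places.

2.39

Mean-equated: 52 + (43.4 − 40.8) = 54.60
Linear-equated: (7.4/6.1)(52 − 40.8) + 43.4 = 56.987
Difference = 56.987 − 54.60 = 2.39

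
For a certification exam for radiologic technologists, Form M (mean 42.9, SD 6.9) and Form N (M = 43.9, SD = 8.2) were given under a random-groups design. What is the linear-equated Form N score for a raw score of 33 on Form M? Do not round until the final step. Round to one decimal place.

32.1

Linear equating: y = (SD_Y/SD_X)(x − M_X) + M_Y
y = (8.2/6.9)(33 − 42.9) + 43.9
y = 1.188406 × -9.9 + 43.9 = -11.7652 + 43.9 = 32.1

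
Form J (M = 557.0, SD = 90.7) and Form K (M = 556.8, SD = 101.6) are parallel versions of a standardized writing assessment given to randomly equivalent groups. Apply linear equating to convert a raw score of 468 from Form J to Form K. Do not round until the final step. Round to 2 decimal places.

457.10

Linear equating: y = (SD_Y/SD_X)(x − M_X) + M_Y
y = (101.6/90.7)(468 − 557.0) + 556.8
y = 1.120176 × -89.0 + 556.8 = -99.6957 + 556.8 = 457.10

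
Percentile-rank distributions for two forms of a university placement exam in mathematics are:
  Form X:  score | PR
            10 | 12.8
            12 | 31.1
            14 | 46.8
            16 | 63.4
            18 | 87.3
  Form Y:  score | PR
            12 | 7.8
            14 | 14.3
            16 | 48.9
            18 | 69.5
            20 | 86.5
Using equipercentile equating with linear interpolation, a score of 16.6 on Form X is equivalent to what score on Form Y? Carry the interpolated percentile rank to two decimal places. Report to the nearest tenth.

PR of 16.6 on Form X: 63.4 + (16.6 − 16)/(18 − 16) × (87.3 − 63.4) = 70.57
On Form Y, PR 70.57 falls between score 18 (PR 69.5) and 20 (PR 86.5).
Interpolate: 18 + (70.57 − 69.5)/(86.5 − 69.5) × (20 − 18) = 18.1

18.1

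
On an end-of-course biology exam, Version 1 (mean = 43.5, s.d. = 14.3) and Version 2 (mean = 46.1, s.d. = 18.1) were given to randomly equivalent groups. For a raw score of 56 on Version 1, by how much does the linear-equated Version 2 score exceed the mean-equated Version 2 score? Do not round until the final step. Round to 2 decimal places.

3.32

Mean-equated: 56 + (46.1 − 43.5) = 58.60
Linear-equated: (18.1/14.3)(56 − 43.5) + 46.1 = 61.922
Difference = 61.922 − 58.60 = 3.32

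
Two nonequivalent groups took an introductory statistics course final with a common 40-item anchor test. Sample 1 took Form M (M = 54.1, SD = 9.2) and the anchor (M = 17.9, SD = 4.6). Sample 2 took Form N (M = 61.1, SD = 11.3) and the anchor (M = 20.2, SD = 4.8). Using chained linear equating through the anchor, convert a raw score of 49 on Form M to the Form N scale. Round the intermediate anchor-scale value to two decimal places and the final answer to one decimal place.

Form M → anchor (Sample 1): v = (4.6/9.2)(49 − 54.1) + 17.9 = 15.35
anchor → Form N (Sample 2): y = (11.3/4.8)(15.35 − 20.2) + 61.1 = 49.7

49.7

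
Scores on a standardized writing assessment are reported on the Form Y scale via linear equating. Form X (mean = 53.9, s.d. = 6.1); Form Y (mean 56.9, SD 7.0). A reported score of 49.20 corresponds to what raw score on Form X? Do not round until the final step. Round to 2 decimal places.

47.19

Invert y = (SD_Y/SD_X)(x − M_X) + M_Y:
x = (SD_X/SD_Y)(y − M_Y) + M_X = (6.1/7.0)(49.20 − 56.9) + 53.9
x = 0.871429 × -7.700 + 53.9 = 47.19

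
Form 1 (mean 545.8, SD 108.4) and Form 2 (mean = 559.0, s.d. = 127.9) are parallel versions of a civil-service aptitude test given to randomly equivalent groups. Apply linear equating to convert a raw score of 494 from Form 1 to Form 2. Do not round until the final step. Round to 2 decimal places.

Linear equating: y = (SD_Y/SD_X)(x − M_X) + M_Y
y = (127.9/108.4)(494 − 545.8) + 559.0
y = 1.179889 × -51.8 + 559.0 = -61.1183 + 559.0 = 497.88

497.88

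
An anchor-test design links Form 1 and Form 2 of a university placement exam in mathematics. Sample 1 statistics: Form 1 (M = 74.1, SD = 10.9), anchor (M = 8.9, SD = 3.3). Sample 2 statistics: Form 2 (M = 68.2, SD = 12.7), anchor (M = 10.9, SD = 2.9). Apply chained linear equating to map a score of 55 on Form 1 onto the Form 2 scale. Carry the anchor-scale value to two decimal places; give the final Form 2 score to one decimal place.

34.1

Form 1 → anchor (Sample 1): v = (3.3/10.9)(55 − 74.1) + 8.9 = 3.12
anchor → Form 2 (Sample 2): y = (12.7/2.9)(3.12 − 10.9) + 68.2 = 34.1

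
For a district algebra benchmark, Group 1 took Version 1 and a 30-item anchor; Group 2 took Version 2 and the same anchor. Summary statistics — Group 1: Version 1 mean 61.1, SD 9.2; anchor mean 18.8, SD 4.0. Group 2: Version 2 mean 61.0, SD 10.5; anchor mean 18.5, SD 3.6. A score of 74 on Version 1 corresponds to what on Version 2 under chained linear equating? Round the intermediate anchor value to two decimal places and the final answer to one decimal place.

78.2

Version 1 → anchor (Group 1): v = (4.0/9.2)(74 − 61.1) + 18.8 = 24.41
anchor → Version 2 (Group 2): y = (10.5/3.6)(24.41 − 18.5) + 61.0 = 78.2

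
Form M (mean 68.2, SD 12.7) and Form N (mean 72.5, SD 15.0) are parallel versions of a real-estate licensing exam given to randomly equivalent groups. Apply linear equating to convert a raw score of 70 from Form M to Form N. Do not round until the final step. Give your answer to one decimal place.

Linear equating: y = (SD_Y/SD_X)(x − M_X) + M_Y
y = (15.0/12.7)(70 − 68.2) + 72.5
y = 1.181102 × 1.8 + 72.5 = 2.1260 + 72.5 = 74.6

74.6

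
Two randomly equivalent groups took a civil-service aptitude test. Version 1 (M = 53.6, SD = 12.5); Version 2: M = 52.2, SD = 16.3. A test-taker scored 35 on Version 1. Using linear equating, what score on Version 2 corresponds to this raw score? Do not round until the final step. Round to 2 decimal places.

27.95

Linear equating: y = (SD_Y/SD_X)(x − M_X) + M_Y
y = (16.3/12.5)(35 − 53.6) + 52.2
y = 1.304000 × -18.6 + 52.2 = -24.2544 + 52.2 = 27.95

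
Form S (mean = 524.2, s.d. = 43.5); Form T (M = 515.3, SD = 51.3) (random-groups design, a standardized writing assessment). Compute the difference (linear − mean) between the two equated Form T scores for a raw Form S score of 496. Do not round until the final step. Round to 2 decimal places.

-5.06

Mean-equated: 496 + (515.3 − 524.2) = 487.10
Linear-equated: (51.3/43.5)(496 − 524.2) + 515.3 = 482.043
Difference = 482.043 − 487.10 = -5.06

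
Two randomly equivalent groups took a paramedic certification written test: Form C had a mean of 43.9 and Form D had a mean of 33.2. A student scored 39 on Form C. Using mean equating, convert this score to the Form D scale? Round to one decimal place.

Mean equating: y = x + (M_Y − M_X) = 39 + (33.2 − 43.9) = 28.3

28.3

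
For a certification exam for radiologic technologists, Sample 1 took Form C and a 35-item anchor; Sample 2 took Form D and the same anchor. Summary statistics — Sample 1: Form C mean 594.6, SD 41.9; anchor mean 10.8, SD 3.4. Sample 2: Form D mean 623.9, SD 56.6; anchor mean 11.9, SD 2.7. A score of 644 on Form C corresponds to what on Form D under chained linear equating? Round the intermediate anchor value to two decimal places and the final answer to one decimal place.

684.9

Form C → anchor (Sample 1): v = (3.4/41.9)(644 − 594.6) + 10.8 = 14.81
anchor → Form D (Sample 2): y = (56.6/2.7)(14.81 − 11.9) + 623.9 = 684.9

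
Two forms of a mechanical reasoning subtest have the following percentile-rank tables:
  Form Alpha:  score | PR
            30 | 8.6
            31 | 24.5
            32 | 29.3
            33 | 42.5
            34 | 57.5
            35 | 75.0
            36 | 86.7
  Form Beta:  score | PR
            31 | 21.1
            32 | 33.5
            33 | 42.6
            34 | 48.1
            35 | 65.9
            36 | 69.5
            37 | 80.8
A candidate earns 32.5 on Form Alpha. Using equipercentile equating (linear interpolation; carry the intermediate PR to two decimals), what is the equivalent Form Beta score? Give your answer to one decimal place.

PR of 32.5 on Form Alpha: 29.3 + (32.5 − 32)/(33 − 32) × (42.5 − 29.3) = 35.90
On Form Beta, PR 35.90 falls between score 32 (PR 33.5) and 33 (PR 42.6).
Interpolate: 32 + (35.90 − 33.5)/(42.6 − 33.5) × (33 − 32) = 32.3

32.3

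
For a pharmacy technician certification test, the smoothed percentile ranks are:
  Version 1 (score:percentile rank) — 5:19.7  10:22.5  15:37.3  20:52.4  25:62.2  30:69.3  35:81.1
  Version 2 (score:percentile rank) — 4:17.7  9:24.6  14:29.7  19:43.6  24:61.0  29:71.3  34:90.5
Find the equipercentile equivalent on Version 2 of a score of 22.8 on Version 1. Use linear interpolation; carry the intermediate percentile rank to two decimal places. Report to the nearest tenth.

23.1

PR of 22.8 on Version 1: 52.4 + (22.8 − 20)/(25 − 20) × (62.2 − 52.4) = 57.89
On Version 2, PR 57.89 falls between score 19 (PR 43.6) and 24 (PR 61.0).
Interpolate: 19 + (57.89 − 43.6)/(61.0 − 43.6) × (24 − 19) = 23.1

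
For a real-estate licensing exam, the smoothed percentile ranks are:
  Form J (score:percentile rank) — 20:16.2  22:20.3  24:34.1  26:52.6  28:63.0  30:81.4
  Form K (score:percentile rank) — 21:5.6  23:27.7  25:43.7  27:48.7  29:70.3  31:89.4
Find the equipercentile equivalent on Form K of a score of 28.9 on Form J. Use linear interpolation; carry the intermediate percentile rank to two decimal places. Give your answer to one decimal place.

29.1

PR of 28.9 on Form J: 63.0 + (28.9 − 28)/(30 − 28) × (81.4 − 63.0) = 71.28
On Form K, PR 71.28 falls between score 29 (PR 70.3) and 31 (PR 89.4).
Interpolate: 29 + (71.28 − 70.3)/(89.4 − 70.3) × (31 − 29) = 29.1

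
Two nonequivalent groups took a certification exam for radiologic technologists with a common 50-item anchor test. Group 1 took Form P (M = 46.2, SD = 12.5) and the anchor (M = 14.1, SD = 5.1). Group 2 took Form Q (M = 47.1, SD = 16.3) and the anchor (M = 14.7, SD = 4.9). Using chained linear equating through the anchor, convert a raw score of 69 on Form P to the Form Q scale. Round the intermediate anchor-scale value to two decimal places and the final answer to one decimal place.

Form P → anchor (Group 1): v = (5.1/12.5)(69 − 46.2) + 14.1 = 23.40
anchor → Form Q (Group 2): y = (16.3/4.9)(23.40 − 14.7) + 47.1 = 76.0

76.0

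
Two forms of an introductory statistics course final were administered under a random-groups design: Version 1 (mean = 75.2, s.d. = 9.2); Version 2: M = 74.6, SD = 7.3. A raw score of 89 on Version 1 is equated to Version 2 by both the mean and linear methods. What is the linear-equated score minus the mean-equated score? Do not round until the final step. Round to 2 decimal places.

Mean-equated: 89 + (74.6 − 75.2) = 88.40
Linear-equated: (7.3/9.2)(89 − 75.2) + 74.6 = 85.550
Difference = 85.550 − 88.40 = -2.85

-2.85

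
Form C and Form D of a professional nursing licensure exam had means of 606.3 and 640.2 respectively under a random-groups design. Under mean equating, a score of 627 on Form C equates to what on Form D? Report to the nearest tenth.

660.9

Mean equating: y = x + (M_Y − M_X) = 627 + (640.2 − 606.3) = 660.9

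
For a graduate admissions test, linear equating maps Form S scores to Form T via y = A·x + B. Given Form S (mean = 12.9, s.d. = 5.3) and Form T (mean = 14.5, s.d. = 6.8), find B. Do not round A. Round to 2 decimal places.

A = SD_Y / SD_X = 6.8 / 5.3 = 1.283019
B = M_Y − A·M_X = 14.5 − 1.283019 × 12.9 = -2.05

-2.05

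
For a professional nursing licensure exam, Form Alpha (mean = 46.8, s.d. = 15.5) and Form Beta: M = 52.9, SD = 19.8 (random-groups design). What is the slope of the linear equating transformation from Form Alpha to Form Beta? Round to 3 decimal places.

1.277

A = SD_Y / SD_X = 19.8 / 15.5 = 1.277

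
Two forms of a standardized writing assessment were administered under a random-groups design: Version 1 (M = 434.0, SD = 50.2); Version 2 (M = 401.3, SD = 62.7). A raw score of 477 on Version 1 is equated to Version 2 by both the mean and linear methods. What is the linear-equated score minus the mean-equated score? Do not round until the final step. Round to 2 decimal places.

Mean-equated: 477 + (401.3 − 434.0) = 444.30
Linear-equated: (62.7/50.2)(477 − 434.0) + 401.3 = 455.007
Difference = 455.007 − 444.30 = 10.71

10.71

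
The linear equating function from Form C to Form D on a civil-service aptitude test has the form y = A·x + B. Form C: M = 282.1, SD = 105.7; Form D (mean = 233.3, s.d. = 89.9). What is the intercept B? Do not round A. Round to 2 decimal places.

-6.63

A = SD_Y / SD_X = 89.9 / 105.7 = 0.850520
B = M_Y − A·M_X = 233.3 − 0.850520 × 282.1 = -6.63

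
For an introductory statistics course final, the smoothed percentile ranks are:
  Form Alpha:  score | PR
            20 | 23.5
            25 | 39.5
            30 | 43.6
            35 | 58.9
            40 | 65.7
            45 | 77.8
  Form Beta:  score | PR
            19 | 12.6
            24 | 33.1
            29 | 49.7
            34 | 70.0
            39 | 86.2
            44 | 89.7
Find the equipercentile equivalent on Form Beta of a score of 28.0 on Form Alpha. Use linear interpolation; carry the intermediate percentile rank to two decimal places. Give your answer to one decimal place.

26.7

PR of 28.0 on Form Alpha: 39.5 + (28.0 − 25)/(30 − 25) × (43.6 − 39.5) = 41.96
On Form Beta, PR 41.96 falls between score 24 (PR 33.1) and 29 (PR 49.7).
Interpolate: 24 + (41.96 − 33.1)/(49.7 − 33.1) × (29 − 24) = 26.7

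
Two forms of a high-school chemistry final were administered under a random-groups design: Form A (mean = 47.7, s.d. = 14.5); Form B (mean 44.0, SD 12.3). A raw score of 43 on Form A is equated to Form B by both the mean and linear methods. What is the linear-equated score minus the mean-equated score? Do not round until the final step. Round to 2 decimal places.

Mean-equated: 43 + (44.0 − 47.7) = 39.30
Linear-equated: (12.3/14.5)(43 − 47.7) + 44.0 = 40.013
Difference = 40.013 − 39.30 = 0.71

0.71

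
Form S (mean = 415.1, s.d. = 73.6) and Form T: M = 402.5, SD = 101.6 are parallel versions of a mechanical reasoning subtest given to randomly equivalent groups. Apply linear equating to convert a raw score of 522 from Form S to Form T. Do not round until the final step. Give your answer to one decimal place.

550.1

Linear equating: y = (SD_Y/SD_X)(x − M_X) + M_Y
y = (101.6/73.6)(522 − 415.1) + 402.5
y = 1.380435 × 106.9 + 402.5 = 147.5685 + 402.5 = 550.1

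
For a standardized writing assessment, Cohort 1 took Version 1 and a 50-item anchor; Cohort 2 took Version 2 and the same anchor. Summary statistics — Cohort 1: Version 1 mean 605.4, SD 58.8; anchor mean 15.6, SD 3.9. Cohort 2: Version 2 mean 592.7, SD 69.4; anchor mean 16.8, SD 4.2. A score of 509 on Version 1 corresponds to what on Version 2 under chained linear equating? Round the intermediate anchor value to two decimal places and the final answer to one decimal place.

Version 1 → anchor (Cohort 1): v = (3.9/58.8)(509 − 605.4) + 15.6 = 9.21
anchor → Version 2 (Cohort 2): y = (69.4/4.2)(9.21 − 16.8) + 592.7 = 467.3

467.3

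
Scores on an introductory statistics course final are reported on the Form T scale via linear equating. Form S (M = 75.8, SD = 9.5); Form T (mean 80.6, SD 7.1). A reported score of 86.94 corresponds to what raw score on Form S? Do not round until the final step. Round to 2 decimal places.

84.28

Invert y = (SD_Y/SD_X)(x − M_X) + M_Y:
x = (SD_X/SD_Y)(y − M_Y) + M_X = (9.5/7.1)(86.94 − 80.6) + 75.8
x = 1.338028 × 6.340 + 75.8 = 84.28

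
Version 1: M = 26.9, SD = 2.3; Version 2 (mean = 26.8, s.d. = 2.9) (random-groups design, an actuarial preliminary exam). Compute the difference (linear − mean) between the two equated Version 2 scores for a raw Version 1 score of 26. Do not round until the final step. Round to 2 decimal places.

-0.23

Mean-equated: 26 + (26.8 − 26.9) = 25.90
Linear-equated: (2.9/2.3)(26 − 26.9) + 26.8 = 25.665
Difference = 25.665 − 25.90 = -0.23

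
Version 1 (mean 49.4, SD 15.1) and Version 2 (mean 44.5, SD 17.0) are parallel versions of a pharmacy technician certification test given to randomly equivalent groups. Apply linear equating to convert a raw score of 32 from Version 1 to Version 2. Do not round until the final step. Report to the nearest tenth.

Linear equating: y = (SD_Y/SD_X)(x − M_X) + M_Y
y = (17.0/15.1)(32 − 49.4) + 44.5
y = 1.125828 × -17.4 + 44.5 = -19.5894 + 44.5 = 24.9

24.9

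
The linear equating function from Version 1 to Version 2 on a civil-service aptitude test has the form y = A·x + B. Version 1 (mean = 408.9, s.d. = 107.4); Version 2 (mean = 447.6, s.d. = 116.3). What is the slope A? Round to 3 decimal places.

1.083

A = SD_Y / SD_X = 116.3 / 107.4 = 1.083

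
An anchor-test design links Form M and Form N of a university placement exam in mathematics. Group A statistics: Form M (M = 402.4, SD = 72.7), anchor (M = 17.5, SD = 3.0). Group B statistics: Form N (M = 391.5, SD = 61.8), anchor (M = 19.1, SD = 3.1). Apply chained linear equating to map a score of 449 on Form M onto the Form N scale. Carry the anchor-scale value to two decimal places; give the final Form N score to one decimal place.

397.9

Form M → anchor (Group A): v = (3.0/72.7)(449 − 402.4) + 17.5 = 19.42
anchor → Form N (Group B): y = (61.8/3.1)(19.42 − 19.1) + 391.5 = 397.9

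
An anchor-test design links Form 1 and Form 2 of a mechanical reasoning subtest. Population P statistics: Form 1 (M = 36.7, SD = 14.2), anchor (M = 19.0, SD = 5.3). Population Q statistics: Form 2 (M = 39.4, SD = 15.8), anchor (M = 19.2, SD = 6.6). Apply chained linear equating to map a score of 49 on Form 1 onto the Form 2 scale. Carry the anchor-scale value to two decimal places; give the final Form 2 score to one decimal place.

Form 1 → anchor (Population P): v = (5.3/14.2)(49 − 36.7) + 19.0 = 23.59
anchor → Form 2 (Population Q): y = (15.8/6.6)(23.59 − 19.2) + 39.4 = 49.9

49.9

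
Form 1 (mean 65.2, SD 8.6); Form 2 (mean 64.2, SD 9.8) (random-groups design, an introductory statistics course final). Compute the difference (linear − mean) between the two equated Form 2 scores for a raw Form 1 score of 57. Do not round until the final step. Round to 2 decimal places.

-1.14

Mean-equated: 57 + (64.2 − 65.2) = 56.00
Linear-equated: (9.8/8.6)(57 − 65.2) + 64.2 = 54.856
Difference = 54.856 − 56.00 = -1.14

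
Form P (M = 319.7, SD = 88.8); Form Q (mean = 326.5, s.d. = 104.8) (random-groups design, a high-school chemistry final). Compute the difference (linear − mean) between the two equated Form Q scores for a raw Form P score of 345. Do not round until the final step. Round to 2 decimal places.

4.56

Mean-equated: 345 + (326.5 − 319.7) = 351.80
Linear-equated: (104.8/88.8)(345 − 319.7) + 326.5 = 356.359
Difference = 356.359 − 351.80 = 4.56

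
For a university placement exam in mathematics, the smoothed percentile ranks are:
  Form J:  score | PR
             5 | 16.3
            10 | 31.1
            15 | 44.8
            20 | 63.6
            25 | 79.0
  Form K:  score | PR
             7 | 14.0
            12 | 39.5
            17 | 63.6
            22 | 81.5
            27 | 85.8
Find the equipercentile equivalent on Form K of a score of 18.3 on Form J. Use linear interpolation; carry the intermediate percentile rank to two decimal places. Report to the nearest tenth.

15.7

PR of 18.3 on Form J: 44.8 + (18.3 − 15)/(20 − 15) × (63.6 − 44.8) = 57.21
On Form K, PR 57.21 falls between score 12 (PR 39.5) and 17 (PR 63.6).
Interpolate: 12 + (57.21 − 39.5)/(63.6 − 39.5) × (17 − 12) = 15.7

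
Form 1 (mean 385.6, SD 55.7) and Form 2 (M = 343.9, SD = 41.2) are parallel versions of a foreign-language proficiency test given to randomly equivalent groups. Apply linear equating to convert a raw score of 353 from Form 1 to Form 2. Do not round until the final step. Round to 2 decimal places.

Linear equating: y = (SD_Y/SD_X)(x − M_X) + M_Y
y = (41.2/55.7)(353 − 385.6) + 343.9
y = 0.739677 × -32.6 + 343.9 = -24.1135 + 343.9 = 319.79

319.79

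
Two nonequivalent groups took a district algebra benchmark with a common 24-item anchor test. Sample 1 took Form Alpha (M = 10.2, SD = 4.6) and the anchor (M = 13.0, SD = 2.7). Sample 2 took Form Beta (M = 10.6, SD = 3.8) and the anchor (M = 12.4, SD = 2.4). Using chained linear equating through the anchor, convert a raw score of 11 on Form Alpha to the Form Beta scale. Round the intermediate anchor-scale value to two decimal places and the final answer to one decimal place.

12.3

Form Alpha → anchor (Sample 1): v = (2.7/4.6)(11 − 10.2) + 13.0 = 13.47
anchor → Form Beta (Sample 2): y = (3.8/2.4)(13.47 − 12.4) + 10.6 = 12.3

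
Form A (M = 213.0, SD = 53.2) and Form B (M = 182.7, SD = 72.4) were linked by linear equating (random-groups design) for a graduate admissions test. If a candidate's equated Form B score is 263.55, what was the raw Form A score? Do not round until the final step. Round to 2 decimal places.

Invert y = (SD_Y/SD_X)(x − M_X) + M_Y:
x = (SD_X/SD_Y)(y − M_Y) + M_X = (53.2/72.4)(263.55 − 182.7) + 213.0
x = 0.734807 × 80.850 + 213.0 = 272.41

272.41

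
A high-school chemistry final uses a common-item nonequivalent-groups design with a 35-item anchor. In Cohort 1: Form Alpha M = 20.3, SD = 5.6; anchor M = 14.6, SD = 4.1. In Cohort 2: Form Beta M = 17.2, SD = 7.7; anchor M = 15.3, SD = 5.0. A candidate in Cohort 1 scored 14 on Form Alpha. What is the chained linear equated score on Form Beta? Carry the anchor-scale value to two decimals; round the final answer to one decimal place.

Form Alpha → anchor (Cohort 1): v = (4.1/5.6)(14 − 20.3) + 14.6 = 9.99
anchor → Form Beta (Cohort 2): y = (7.7/5.0)(9.99 − 15.3) + 17.2 = 9.0

9.0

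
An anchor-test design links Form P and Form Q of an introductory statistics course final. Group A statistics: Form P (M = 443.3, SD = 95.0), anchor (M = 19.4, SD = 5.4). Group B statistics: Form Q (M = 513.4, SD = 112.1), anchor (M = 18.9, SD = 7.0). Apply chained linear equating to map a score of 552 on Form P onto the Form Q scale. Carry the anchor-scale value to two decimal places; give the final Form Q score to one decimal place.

620.4

Form P → anchor (Group A): v = (5.4/95.0)(552 − 443.3) + 19.4 = 25.58
anchor → Form Q (Group B): y = (112.1/7.0)(25.58 − 18.9) + 513.4 = 620.4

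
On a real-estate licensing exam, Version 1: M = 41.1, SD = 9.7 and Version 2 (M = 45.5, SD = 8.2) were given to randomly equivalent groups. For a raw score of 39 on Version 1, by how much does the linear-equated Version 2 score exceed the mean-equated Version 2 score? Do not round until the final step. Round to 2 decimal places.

Mean-equated: 39 + (45.5 − 41.1) = 43.40
Linear-equated: (8.2/9.7)(39 − 41.1) + 45.5 = 43.725
Difference = 43.725 − 43.40 = 0.32

0.32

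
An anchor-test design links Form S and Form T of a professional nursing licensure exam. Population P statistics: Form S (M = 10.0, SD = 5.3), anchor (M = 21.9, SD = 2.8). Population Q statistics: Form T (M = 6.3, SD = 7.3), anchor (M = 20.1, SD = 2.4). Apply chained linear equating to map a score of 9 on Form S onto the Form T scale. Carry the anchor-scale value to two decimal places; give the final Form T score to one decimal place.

Form S → anchor (Population P): v = (2.8/5.3)(9 − 10.0) + 21.9 = 21.37
anchor → Form T (Population Q): y = (7.3/2.4)(21.37 − 20.1) + 6.3 = 10.2

10.2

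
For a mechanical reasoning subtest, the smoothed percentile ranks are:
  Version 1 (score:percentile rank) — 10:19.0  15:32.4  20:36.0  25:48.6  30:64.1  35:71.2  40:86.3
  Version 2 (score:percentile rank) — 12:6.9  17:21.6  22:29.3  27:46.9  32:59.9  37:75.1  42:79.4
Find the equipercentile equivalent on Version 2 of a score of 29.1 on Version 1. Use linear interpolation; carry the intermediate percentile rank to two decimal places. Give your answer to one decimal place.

PR of 29.1 on Version 1: 48.6 + (29.1 − 25)/(30 − 25) × (64.1 − 48.6) = 61.31
On Version 2, PR 61.31 falls between score 32 (PR 59.9) and 37 (PR 75.1).
Interpolate: 32 + (61.31 − 59.9)/(75.1 − 59.9) × (37 − 32) = 32.5

32.5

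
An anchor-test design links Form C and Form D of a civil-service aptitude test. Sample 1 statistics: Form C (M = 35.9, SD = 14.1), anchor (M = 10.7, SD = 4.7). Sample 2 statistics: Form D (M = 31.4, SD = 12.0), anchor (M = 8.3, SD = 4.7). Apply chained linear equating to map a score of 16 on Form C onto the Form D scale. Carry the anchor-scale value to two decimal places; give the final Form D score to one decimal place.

20.6

Form C → anchor (Sample 1): v = (4.7/14.1)(16 − 35.9) + 10.7 = 4.07
anchor → Form D (Sample 2): y = (12.0/4.7)(4.07 − 8.3) + 31.4 = 20.6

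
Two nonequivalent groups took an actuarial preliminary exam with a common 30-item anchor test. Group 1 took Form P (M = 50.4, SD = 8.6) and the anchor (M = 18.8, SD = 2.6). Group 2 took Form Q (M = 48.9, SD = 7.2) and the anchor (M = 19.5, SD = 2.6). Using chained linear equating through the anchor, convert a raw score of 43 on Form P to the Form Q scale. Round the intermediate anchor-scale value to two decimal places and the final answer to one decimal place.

40.8

Form P → anchor (Group 1): v = (2.6/8.6)(43 − 50.4) + 18.8 = 16.56
anchor → Form Q (Group 2): y = (7.2/2.6)(16.56 − 19.5) + 48.9 = 40.8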